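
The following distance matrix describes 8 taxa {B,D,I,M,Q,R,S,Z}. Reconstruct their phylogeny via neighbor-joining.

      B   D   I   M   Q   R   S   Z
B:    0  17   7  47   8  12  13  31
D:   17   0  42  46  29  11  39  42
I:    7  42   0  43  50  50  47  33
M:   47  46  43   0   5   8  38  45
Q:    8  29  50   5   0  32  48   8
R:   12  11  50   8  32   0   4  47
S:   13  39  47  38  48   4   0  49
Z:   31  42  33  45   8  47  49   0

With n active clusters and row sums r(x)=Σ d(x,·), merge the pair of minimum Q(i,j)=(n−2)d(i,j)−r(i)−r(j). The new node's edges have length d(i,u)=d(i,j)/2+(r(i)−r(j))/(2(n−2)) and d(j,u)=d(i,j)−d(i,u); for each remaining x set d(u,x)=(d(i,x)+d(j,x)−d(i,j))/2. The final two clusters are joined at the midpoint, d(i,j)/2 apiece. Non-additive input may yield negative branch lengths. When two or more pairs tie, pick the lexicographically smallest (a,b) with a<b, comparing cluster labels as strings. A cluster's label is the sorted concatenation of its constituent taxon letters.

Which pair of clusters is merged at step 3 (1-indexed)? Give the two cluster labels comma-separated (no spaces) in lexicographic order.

iteration 1: select Q,Z (d=8, Q=-387); attach at lengths (-9/4, 41/4); label the merged cluster QZ
  updated: d(B,QZ)=31/2, d(D,QZ)=63/2, d(I,QZ)=75/2, d(M,QZ)=21, d(QZ,R)=71/2, d(QZ,S)=89/2
iteration 2: select B,I (d=7, Q=-303); attach at lengths (-8, 15); label the merged cluster BI
  updated: d(BI,D)=26, d(BI,M)=83/2, d(BI,QZ)=23, d(BI,R)=55/2, d(BI,S)=53/2
iteration 3: select M,QZ (d=21, Q=-226); attach at lengths (83/8, 85/8); label the merged cluster MQZ
  updated: d(BI,MQZ)=87/4, d(D,MQZ)=113/4, d(MQZ,R)=45/4, d(MQZ,S)=123/4
iteration 4: select R,S (d=4, Q=-142); attach at lengths (-23/4, 39/4); label the merged cluster RS
  updated: d(BI,RS)=25, d(D,RS)=23, d(MQZ,RS)=19
iteration 5: select BI,MQZ (d=87/4, Q=-393/4); attach at lengths (189/16, 159/16); label the merged cluster BIMQZ
  updated: d(BIMQZ,D)=65/4, d(BIMQZ,RS)=89/8
iteration 6: select BIMQZ,D (d=65/4, Q=-403/8); attach at lengths (35/16, 225/16); label the merged cluster BDIMQZ
  updated: d(BDIMQZ,RS)=143/16
iteration 7: select BDIMQZ,RS (d=143/16); attach at lengths (143/32, 143/32); label the merged cluster BDIMQRSZ
final tree: ((((B:-8,I:15):189/16,(M:83/8,(Q:-9/4,Z:41/4):85/8):159/16):35/16,D:225/16):143/32,(R:-23/4,S:39/4):143/32)
total length: 1391/16

M,QZ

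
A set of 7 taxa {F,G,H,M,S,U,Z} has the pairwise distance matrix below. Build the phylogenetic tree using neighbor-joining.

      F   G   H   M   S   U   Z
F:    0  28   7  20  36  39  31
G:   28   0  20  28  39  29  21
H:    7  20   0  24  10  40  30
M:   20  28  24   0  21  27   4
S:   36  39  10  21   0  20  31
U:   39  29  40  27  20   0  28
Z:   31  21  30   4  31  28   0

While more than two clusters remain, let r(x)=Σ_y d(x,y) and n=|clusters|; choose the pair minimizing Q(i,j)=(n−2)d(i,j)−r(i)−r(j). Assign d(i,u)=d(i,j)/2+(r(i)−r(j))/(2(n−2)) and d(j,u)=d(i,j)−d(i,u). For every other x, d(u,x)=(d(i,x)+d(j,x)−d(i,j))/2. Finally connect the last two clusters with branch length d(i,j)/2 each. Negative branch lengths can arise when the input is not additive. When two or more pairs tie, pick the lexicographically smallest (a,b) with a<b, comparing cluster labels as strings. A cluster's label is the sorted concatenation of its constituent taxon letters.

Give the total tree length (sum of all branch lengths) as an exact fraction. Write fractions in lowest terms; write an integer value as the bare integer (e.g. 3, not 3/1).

559/8

iteration 1: select F,H (d=7, Q=-257); attach at lengths (13/2, 1/2); label the merged cluster FH
  updated: d(FH,G)=41/2, d(FH,M)=37/2, d(FH,S)=39/2, d(FH,U)=36, d(FH,Z)=27
iteration 2: select M,Z (d=4, Q=-387/2); attach at lengths (7/16, 57/16); label the merged cluster MZ
  updated: d(FH,MZ)=83/4, d(G,MZ)=45/2, d(MZ,S)=24, d(MZ,U)=51/2
iteration 3: select S,U (d=20, Q=-153); attach at lengths (26/3, 34/3); label the merged cluster SU
  updated: d(FH,SU)=71/4, d(G,SU)=24, d(MZ,SU)=59/4
iteration 4: select FH,G (d=41/2, Q=-85); attach at lengths (33/4, 49/4); label the merged cluster FGH
  updated: d(FGH,MZ)=91/8, d(FGH,SU)=85/8
iteration 5: select FGH,MZ (d=91/8, Q=-147/4); attach at lengths (29/8, 31/4); label the merged cluster FGHMZ
  updated: d(FGHMZ,SU)=7
iteration 6: select FGHMZ,SU (d=7); attach at lengths (7/2, 7/2); label the merged cluster FGHMSUZ
final tree: ((((F:13/2,H:1/2):33/4,G:49/4):29/8,(M:7/16,Z:57/16):31/4):7/2,(S:26/3,U:34/3):7/2)
total length: 559/8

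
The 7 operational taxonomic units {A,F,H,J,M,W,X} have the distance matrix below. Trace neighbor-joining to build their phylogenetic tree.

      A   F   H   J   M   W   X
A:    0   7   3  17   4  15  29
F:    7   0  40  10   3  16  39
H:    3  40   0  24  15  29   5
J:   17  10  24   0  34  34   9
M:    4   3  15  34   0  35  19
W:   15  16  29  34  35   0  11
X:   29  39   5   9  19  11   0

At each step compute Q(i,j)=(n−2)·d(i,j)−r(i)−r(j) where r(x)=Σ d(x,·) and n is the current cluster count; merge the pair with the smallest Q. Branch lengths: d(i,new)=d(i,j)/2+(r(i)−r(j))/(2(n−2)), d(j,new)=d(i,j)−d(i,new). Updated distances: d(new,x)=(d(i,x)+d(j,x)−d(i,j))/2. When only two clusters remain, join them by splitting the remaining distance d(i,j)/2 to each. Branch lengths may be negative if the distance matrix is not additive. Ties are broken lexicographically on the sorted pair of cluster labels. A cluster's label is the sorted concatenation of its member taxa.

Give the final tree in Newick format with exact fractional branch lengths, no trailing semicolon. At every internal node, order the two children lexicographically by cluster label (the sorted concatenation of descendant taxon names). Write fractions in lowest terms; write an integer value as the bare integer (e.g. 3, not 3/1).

(((((A:-9/4,(F:2,M:1):25/4):17/3,W:71/6):43/8,H:53/8):27/8,J:175/16):-31/32,X:-31/32)

1. join F+M (d=3, Q=-210) ⇒ FM; edges |F|=2, |M|=1
  updated: d(A,FM)=4, d(FM,H)=26, d(FM,J)=41/2, d(FM,W)=24, d(FM,X)=55/2
2. join A+FM (d=4, Q=-154) ⇒ AFM; edges |A|=-9/4, |FM|=25/4
  updated: d(AFM,H)=25/2, d(AFM,J)=67/4, d(AFM,W)=35/2, d(AFM,X)=105/4
3. join AFM+W (d=35/2, Q=-112) ⇒ AFMW; edges |AFM|=17/3, |W|=71/6
  updated: d(AFMW,H)=12, d(AFMW,J)=133/8, d(AFMW,X)=79/8
4. join AFMW+H (d=12, Q=-111/2) ⇒ AFHMW; edges |AFMW|=43/8, |H|=53/8
  updated: d(AFHMW,J)=229/16, d(AFHMW,X)=23/16
5. join AFHMW+J (d=229/16, Q=-99/4) ⇒ AFHJMW; edges |AFHMW|=27/8, |J|=175/16
  updated: d(AFHJMW,X)=-31/16
6. join AFHJMW+X (d=-31/16) ⇒ AFHJMWX; edges |AFHJMW|=-31/32, |X|=-31/32
final tree: (((((A:-9/4,(F:2,M:1):25/4):17/3,W:71/6):43/8,H:53/8):27/8,J:175/16):-31/32,X:-31/32)
total length: 391/8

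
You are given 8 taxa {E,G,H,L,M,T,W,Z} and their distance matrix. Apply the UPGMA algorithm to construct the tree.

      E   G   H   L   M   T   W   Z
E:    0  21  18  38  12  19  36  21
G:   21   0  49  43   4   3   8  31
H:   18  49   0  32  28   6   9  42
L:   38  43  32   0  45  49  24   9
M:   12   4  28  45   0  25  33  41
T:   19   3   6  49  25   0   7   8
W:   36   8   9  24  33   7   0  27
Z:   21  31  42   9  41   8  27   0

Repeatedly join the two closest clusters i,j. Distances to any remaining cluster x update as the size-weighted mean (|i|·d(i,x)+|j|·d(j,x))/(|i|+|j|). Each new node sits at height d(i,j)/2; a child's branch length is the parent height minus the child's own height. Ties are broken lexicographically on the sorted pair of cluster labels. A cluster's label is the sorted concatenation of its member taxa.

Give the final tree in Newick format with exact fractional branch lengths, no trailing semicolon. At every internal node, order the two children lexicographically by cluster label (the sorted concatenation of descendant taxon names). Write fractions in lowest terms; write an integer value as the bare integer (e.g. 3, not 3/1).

iteration 1: select G,T (d=3); attach at lengths (3/2, 3/2); label the merged cluster GT
  updated: d(E,GT)=20, d(GT,H)=55/2, d(GT,L)=46, d(GT,M)=29/2, d(GT,W)=15/2, d(GT,Z)=39/2
iteration 2: select GT,W (d=15/2); attach at lengths (9/4, 15/4); label the merged cluster GTW
  updated: d(E,GTW)=76/3, d(GTW,H)=64/3, d(GTW,L)=116/3, d(GTW,M)=62/3, d(GTW,Z)=22
iteration 3: select L,Z (d=9); attach at lengths (9/2, 9/2); label the merged cluster LZ
  updated: d(E,LZ)=59/2, d(GTW,LZ)=91/3, d(H,LZ)=37, d(LZ,M)=43
iteration 4: select E,M (d=12); attach at lengths (6, 6); label the merged cluster EM
  updated: d(EM,GTW)=23, d(EM,H)=23, d(EM,LZ)=145/4
iteration 5: select GTW,H (d=64/3); attach at lengths (83/12, 32/3); label the merged cluster GHTW
  updated: d(EM,GHTW)=23, d(GHTW,LZ)=32
iteration 6: select EM,GHTW (d=23); attach at lengths (11/2, 5/6); label the merged cluster EGHMTW
  updated: d(EGHMTW,LZ)=401/12
iteration 7: select EGHMTW,LZ (d=401/12); attach at lengths (125/24, 293/24); label the merged cluster EGHLMTWZ
final tree: (((E:6,M:6):11/2,(((G:3/2,T:3/2):9/4,W:15/4):83/12,H:32/3):5/6):125/24,(L:9/2,Z:9/2):293/24)
total length: 214/3

(((E:6,M:6):11/2,(((G:3/2,T:3/2):9/4,W:15/4):83/12,H:32/3):5/6):125/24,(L:9/2,Z:9/2):293/24)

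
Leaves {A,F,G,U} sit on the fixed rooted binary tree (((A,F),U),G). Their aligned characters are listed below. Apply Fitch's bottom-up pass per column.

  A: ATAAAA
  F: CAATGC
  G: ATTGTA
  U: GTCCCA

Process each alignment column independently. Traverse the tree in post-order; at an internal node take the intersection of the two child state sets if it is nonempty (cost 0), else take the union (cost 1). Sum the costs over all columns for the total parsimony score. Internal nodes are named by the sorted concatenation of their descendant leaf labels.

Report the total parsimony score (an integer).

[col 0] AF: children A:{A}, F:{C} ∪→ {A,C}; cost 1
[col 0] AFU: children AF:{A,C}, U:{G} ∪→ {A,C,G}; cost 1
[col 0] AFGU: children AFU:{A,C,G}, G:{A} ∩→ {A}; cost 0
[col 1] AF: children A:{T}, F:{A} ∪→ {A,T}; cost 1
[col 1] AFU: children AF:{A,T}, U:{T} ∩→ {T}; cost 0
[col 1] AFGU: children AFU:{T}, G:{T} ∩→ {T}; cost 0
[col 2] AF: children A:{A}, F:{A} ∩→ {A}; cost 0
[col 2] AFU: children AF:{A}, U:{C} ∪→ {A,C}; cost 1
[col 2] AFGU: children AFU:{A,C}, G:{T} ∪→ {A,C,T}; cost 1
[col 3] AF: children A:{A}, F:{T} ∪→ {A,T}; cost 1
[col 3] AFU: children AF:{A,T}, U:{C} ∪→ {A,C,T}; cost 1
[col 3] AFGU: children AFU:{A,C,T}, G:{G} ∪→ {A,C,G,T}; cost 1
[col 4] AF: children A:{A}, F:{G} ∪→ {A,G}; cost 1
[col 4] AFU: children AF:{A,G}, U:{C} ∪→ {A,C,G}; cost 1
[col 4] AFGU: children AFU:{A,C,G}, G:{T} ∪→ {A,C,G,T}; cost 1
[col 5] AF: children A:{A}, F:{C} ∪→ {A,C}; cost 1
[col 5] AFU: children AF:{A,C}, U:{A} ∩→ {A}; cost 0
[col 5] AFGU: children AFU:{A}, G:{A} ∩→ {A}; cost 0
per-site changes: [2, 1, 2, 3, 3, 1]; total = 12

12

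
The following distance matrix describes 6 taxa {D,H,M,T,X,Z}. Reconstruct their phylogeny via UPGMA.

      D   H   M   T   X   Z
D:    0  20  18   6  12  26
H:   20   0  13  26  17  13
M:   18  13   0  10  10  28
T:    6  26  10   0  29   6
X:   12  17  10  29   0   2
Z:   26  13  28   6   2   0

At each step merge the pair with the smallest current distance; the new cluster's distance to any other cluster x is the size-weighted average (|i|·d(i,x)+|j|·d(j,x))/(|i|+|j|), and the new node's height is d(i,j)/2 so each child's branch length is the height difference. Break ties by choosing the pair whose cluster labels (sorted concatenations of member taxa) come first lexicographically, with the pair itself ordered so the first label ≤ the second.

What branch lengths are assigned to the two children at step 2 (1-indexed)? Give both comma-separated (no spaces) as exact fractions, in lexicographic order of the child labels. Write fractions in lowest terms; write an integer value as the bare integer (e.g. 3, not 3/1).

step 1: merge (X,Z) at d=2; branch lengths X→1, Z→1; new cluster XZ
  updated: d(D,XZ)=19, d(H,XZ)=15, d(M,XZ)=19, d(T,XZ)=35/2
step 2: merge (D,T) at d=6; branch lengths D→3, T→3; new cluster DT
  updated: d(DT,H)=23, d(DT,M)=14, d(DT,XZ)=73/4
step 3: merge (H,M) at d=13; branch lengths H→13/2, M→13/2; new cluster HM
  updated: d(DT,HM)=37/2, d(HM,XZ)=17
step 4: merge (HM,XZ) at d=17; branch lengths HM→2, XZ→15/2; new cluster HMXZ
  updated: d(DT,HMXZ)=147/8
step 5: merge (DT,HMXZ) at d=147/8; branch lengths DT→99/16, HMXZ→11/16; new cluster DHMTXZ
final tree: ((D:3,T:3):99/16,((H:13/2,M:13/2):2,(X:1,Z:1):15/2):11/16)
total length: 299/8

3,3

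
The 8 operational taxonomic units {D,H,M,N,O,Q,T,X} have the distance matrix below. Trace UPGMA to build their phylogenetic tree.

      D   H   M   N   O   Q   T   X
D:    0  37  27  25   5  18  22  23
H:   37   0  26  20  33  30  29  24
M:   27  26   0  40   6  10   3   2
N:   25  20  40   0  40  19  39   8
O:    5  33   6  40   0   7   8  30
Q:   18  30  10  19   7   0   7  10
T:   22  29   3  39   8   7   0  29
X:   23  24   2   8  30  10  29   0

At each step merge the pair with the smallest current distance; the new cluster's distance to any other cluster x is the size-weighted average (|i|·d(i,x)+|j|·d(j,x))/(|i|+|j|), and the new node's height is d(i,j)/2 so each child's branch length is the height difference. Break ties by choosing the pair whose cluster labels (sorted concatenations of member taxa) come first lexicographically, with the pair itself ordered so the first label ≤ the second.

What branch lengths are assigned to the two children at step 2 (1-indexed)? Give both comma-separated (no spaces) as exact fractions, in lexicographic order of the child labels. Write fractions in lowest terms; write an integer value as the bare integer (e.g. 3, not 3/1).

1. join M+X (d=2) ⇒ MX; edges |M|=1, |X|=1
  updated: d(D,MX)=25, d(H,MX)=25, d(MX,N)=24, d(MX,O)=18, d(MX,Q)=10, d(MX,T)=16
2. join D+O (d=5) ⇒ DO; edges |D|=5/2, |O|=5/2
  updated: d(DO,H)=35, d(DO,MX)=43/2, d(DO,N)=65/2, d(DO,Q)=25/2, d(DO,T)=15
3. join Q+T (d=7) ⇒ QT; edges |Q|=7/2, |T|=7/2
  updated: d(DO,QT)=55/4, d(H,QT)=59/2, d(MX,QT)=13, d(N,QT)=29
4. join MX+QT (d=13) ⇒ MQTX; edges |MX|=11/2, |QT|=3
  updated: d(DO,MQTX)=141/8, d(H,MQTX)=109/4, d(MQTX,N)=53/2
5. join DO+MQTX (d=141/8) ⇒ DMOQTX; edges |DO|=101/16, |MQTX|=37/16
  updated: d(DMOQTX,H)=179/6, d(DMOQTX,N)=57/2
6. join H+N (d=20) ⇒ HN; edges |H|=10, |N|=10
  updated: d(DMOQTX,HN)=175/6
7. join DMOQTX+HN (d=175/6) ⇒ DHMNOQTX; edges |DMOQTX|=277/48, |HN|=55/12
final tree: (((D:5/2,O:5/2):101/16,((M:1,X:1):11/2,(Q:7/2,T:7/2):3):37/16):277/48,(H:10,N:10):55/12)
total length: 2951/48

5/2,5/2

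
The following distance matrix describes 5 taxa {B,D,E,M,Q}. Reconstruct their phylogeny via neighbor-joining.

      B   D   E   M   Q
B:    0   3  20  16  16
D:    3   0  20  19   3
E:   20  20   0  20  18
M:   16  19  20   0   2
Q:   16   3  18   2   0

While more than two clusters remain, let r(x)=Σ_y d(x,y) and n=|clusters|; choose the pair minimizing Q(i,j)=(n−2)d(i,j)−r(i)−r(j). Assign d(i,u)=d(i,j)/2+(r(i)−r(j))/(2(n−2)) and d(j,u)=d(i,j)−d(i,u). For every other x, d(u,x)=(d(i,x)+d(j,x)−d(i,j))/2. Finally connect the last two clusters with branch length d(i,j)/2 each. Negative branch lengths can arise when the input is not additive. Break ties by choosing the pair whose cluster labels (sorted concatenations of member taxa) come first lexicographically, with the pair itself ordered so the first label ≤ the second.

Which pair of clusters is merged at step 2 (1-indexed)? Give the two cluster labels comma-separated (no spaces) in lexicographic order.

BD,E

iteration 1: select B,D (d=3, Q=-91); attach at lengths (19/6, -1/6); label the merged cluster BD
  updated: d(BD,E)=37/2, d(BD,M)=16, d(BD,Q)=8
iteration 2: select BD,E (d=37/2, Q=-62); attach at lengths (23/4, 51/4); label the merged cluster BDE
  updated: d(BDE,M)=35/4, d(BDE,Q)=15/4
iteration 3: select BDE,M (d=35/4, Q=-29/2); attach at lengths (21/4, 7/2); label the merged cluster BDEM
  updated: d(BDEM,Q)=-3/2
iteration 4: select BDEM,Q (d=-3/2); attach at lengths (-3/4, -3/4); label the merged cluster BDEMQ
final tree: ((((B:19/6,D:-1/6):23/4,E:51/4):21/4,M:7/2):-3/4,Q:-3/4)
total length: 115/4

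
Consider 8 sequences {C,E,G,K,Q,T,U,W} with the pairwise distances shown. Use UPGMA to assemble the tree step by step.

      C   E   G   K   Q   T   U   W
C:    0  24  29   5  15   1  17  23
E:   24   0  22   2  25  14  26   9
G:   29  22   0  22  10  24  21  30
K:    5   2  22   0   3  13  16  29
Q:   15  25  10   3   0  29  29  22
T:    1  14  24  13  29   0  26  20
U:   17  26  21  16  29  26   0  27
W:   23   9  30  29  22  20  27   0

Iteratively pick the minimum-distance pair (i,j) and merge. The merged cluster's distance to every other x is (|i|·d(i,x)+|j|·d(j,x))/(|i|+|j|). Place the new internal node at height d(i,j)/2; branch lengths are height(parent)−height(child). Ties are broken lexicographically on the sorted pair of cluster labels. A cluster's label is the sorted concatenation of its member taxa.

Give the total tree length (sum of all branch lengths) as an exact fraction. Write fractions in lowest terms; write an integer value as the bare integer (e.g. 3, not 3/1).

16189/280

iteration 1: select C,T (d=1); attach at lengths (1/2, 1/2); label the merged cluster CT
  updated: d(CT,E)=19, d(CT,G)=53/2, d(CT,K)=9, d(CT,Q)=22, d(CT,U)=43/2, d(CT,W)=43/2
iteration 2: select E,K (d=2); attach at lengths (1, 1); label the merged cluster EK
  updated: d(CT,EK)=14, d(EK,G)=22, d(EK,Q)=14, d(EK,U)=21, d(EK,W)=19
iteration 3: select G,Q (d=10); attach at lengths (5, 5); label the merged cluster GQ
  updated: d(CT,GQ)=97/4, d(EK,GQ)=18, d(GQ,U)=25, d(GQ,W)=26
iteration 4: select CT,EK (d=14); attach at lengths (13/2, 6); label the merged cluster CEKT
  updated: d(CEKT,GQ)=169/8, d(CEKT,U)=85/4, d(CEKT,W)=81/4
iteration 5: select CEKT,W (d=81/4); attach at lengths (25/8, 81/8); label the merged cluster CEKTW
  updated: d(CEKTW,GQ)=221/10, d(CEKTW,U)=112/5
iteration 6: select CEKTW,GQ (d=221/10); attach at lengths (37/40, 121/20); label the merged cluster CEGKQTW
  updated: d(CEGKQTW,U)=162/7
iteration 7: select CEGKQTW,U (d=162/7); attach at lengths (73/140, 81/7); label the merged cluster CEGKQTUW
final tree: (((((C:1/2,T:1/2):13/2,(E:1,K:1):6):25/8,W:81/8):37/40,(G:5,Q:5):121/20):73/140,U:81/7)
total length: 16189/280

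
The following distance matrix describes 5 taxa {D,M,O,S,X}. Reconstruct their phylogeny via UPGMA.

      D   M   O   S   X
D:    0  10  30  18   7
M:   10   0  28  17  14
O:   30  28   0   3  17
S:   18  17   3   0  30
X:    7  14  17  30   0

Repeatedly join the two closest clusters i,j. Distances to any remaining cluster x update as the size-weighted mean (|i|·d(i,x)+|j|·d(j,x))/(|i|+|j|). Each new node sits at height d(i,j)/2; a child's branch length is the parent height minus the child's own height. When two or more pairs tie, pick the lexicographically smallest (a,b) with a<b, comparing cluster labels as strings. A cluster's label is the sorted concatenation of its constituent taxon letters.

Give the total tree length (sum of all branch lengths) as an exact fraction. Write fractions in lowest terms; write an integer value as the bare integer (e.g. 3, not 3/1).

1. join O+S (d=3) ⇒ OS; edges |O|=3/2, |S|=3/2
  updated: d(D,OS)=24, d(M,OS)=45/2, d(OS,X)=47/2
2. join D+X (d=7) ⇒ DX; edges |D|=7/2, |X|=7/2
  updated: d(DX,M)=12, d(DX,OS)=95/4
3. join DX+M (d=12) ⇒ DMX; edges |DX|=5/2, |M|=6
  updated: d(DMX,OS)=70/3
4. join DMX+OS (d=70/3) ⇒ DMOSX; edges |DMX|=17/3, |OS|=61/6
final tree: (((D:7/2,X:7/2):5/2,M:6):17/3,(O:3/2,S:3/2):61/6)
total length: 103/3

103/3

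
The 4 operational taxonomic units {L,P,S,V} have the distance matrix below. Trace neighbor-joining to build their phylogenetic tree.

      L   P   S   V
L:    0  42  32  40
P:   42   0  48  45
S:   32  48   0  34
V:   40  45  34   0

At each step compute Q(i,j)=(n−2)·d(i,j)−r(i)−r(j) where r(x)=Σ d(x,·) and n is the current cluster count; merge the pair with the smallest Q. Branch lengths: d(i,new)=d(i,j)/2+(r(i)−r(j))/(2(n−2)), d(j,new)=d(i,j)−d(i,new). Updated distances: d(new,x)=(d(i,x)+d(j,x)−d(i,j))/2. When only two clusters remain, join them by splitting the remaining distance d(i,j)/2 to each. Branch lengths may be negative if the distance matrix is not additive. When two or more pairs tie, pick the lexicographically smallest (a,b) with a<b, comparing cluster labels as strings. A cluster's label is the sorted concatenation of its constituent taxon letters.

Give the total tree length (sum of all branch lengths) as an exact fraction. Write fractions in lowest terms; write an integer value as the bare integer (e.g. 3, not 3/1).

step 1: merge (L,P) at d=42, Q=-165; branch lengths L→63/4, P→105/4; new cluster LP
  updated: d(LP,S)=19, d(LP,V)=43/2
step 2: merge (LP,S) at d=19, Q=-149/2; branch lengths LP→13/4, S→63/4; new cluster LPS
  updated: d(LPS,V)=73/4
step 3: merge (LPS,V) at d=73/4; branch lengths LPS→73/8, V→73/8; new cluster LPSV
final tree: (((L:63/4,P:105/4):13/4,S:63/4):73/8,V:73/8)
total length: 317/4

317/4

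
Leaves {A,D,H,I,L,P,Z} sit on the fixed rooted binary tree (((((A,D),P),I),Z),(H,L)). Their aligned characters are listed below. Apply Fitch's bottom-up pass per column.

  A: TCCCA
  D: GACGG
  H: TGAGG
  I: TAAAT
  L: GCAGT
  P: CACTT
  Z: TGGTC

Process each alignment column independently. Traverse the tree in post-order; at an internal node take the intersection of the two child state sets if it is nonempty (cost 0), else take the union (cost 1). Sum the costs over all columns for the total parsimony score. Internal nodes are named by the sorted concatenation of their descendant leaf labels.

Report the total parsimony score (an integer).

site 0, node AD: A={T} ∪ D={G} → {G,T} (+1)
site 0, node ADP: AD={G,T} ∪ P={C} → {C,G,T} (+1)
site 0, node ADIP: ADP={C,G,T} ∩ I={T} → {T} (+0)
site 0, node ADIPZ: ADIP={T} ∩ Z={T} → {T} (+0)
site 0, node HL: H={T} ∪ L={G} → {G,T} (+1)
site 0, node ADHILPZ: ADIPZ={T} ∩ HL={G,T} → {T} (+0)
site 1, node AD: A={C} ∪ D={A} → {A,C} (+1)
site 1, node ADP: AD={A,C} ∩ P={A} → {A} (+0)
site 1, node ADIP: ADP={A} ∩ I={A} → {A} (+0)
site 1, node ADIPZ: ADIP={A} ∪ Z={G} → {A,G} (+1)
site 1, node HL: H={G} ∪ L={C} → {C,G} (+1)
site 1, node ADHILPZ: ADIPZ={A,G} ∩ HL={C,G} → {G} (+0)
site 2, node AD: A={C} ∩ D={C} → {C} (+0)
site 2, node ADP: AD={C} ∩ P={C} → {C} (+0)
site 2, node ADIP: ADP={C} ∪ I={A} → {A,C} (+1)
site 2, node ADIPZ: ADIP={A,C} ∪ Z={G} → {A,C,G} (+1)
site 2, node HL: H={A} ∩ L={A} → {A} (+0)
site 2, node ADHILPZ: ADIPZ={A,C,G} ∩ HL={A} → {A} (+0)
site 3, node AD: A={C} ∪ D={G} → {C,G} (+1)
site 3, node ADP: AD={C,G} ∪ P={T} → {C,G,T} (+1)
site 3, node ADIP: ADP={C,G,T} ∪ I={A} → {A,C,G,T} (+1)
site 3, node ADIPZ: ADIP={A,C,G,T} ∩ Z={T} → {T} (+0)
site 3, node HL: H={G} ∩ L={G} → {G} (+0)
site 3, node ADHILPZ: ADIPZ={T} ∪ HL={G} → {G,T} (+1)
site 4, node AD: A={A} ∪ D={G} → {A,G} (+1)
site 4, node ADP: AD={A,G} ∪ P={T} → {A,G,T} (+1)
site 4, node ADIP: ADP={A,G,T} ∩ I={T} → {T} (+0)
site 4, node ADIPZ: ADIP={T} ∪ Z={C} → {C,T} (+1)
site 4, node HL: H={G} ∪ L={T} → {G,T} (+1)
site 4, node ADHILPZ: ADIPZ={C,T} ∩ HL={G,T} → {T} (+0)
per-site changes: [3, 3, 2, 4, 4]; total = 16

16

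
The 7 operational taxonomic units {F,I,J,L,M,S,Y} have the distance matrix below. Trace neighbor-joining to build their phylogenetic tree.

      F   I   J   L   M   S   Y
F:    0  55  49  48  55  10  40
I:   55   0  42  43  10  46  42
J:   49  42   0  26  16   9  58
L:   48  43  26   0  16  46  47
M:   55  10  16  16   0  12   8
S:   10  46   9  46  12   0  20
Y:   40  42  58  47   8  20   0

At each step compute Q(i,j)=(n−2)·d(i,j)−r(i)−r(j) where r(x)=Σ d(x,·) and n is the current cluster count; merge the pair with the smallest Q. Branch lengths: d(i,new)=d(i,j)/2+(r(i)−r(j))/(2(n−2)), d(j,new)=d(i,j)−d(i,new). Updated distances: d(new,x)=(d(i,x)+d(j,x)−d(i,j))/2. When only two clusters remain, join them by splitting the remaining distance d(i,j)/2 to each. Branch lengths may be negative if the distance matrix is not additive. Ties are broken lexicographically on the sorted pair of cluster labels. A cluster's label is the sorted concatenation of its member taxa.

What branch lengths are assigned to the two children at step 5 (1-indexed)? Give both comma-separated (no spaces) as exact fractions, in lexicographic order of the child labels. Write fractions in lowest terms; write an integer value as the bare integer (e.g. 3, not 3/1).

iteration 1: select F,S (d=10, Q=-350); attach at lengths (82/5, -32/5); label the merged cluster FS
  updated: d(FS,I)=91/2, d(FS,J)=24, d(FS,L)=42, d(FS,M)=57/2, d(FS,Y)=25
iteration 2: select FS,Y (d=25, Q=-245); attach at lengths (85/8, 115/8); label the merged cluster FSY
  updated: d(FSY,I)=125/4, d(FSY,J)=57/2, d(FSY,L)=32, d(FSY,M)=23/4
iteration 3: select J,L (d=26, Q=-303/2); attach at lengths (49/4, 55/4); label the merged cluster JL
  updated: d(FSY,JL)=69/4, d(I,JL)=59/2, d(JL,M)=3
iteration 4: select FSY,JL (d=69/4, Q=-139/2); attach at lengths (39/4, 15/2); label the merged cluster FJLSY
  updated: d(FJLSY,I)=87/4, d(FJLSY,M)=-17/4
iteration 5: select FJLSY,I (d=87/4, Q=-55/2); attach at lengths (15/4, 18); label the merged cluster FIJLSY
  updated: d(FIJLSY,M)=-8
iteration 6: select FIJLSY,M (d=-8); attach at lengths (-4, -4); label the merged cluster FIJLMSY
final tree: (((((F:82/5,S:-32/5):85/8,Y:115/8):39/4,(J:49/4,L:55/4):15/2):15/4,I:18):-4,M:-4)
total length: 92

15/4,18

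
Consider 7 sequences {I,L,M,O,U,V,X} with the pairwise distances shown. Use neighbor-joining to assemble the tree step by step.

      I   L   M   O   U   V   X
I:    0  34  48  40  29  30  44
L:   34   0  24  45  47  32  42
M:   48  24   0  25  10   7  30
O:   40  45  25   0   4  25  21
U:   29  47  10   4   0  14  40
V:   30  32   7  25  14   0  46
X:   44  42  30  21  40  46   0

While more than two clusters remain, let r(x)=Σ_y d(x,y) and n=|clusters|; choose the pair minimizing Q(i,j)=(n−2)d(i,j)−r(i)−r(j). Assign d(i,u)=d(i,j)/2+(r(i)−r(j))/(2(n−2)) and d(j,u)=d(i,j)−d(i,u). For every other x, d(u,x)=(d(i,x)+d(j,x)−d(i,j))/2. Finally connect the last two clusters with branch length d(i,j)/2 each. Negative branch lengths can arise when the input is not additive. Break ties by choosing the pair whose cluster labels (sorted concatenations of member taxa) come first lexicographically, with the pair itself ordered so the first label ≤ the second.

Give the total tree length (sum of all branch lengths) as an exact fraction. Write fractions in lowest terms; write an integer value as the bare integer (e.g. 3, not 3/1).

1. join O+U (d=4, Q=-284) ⇒ OU; edges |O|=18/5, |U|=2/5
  updated: d(I,OU)=65/2, d(L,OU)=44, d(M,OU)=31/2, d(OU,V)=35/2, d(OU,X)=57/2
2. join M+V (d=7, Q=-229) ⇒ MV; edges |M|=5/2, |V|=9/2
  updated: d(I,MV)=71/2, d(L,MV)=49/2, d(MV,OU)=13, d(MV,X)=69/2
3. join I+L (d=34, Q=-377/2) ⇒ IL; edges |I|=69/4, |L|=67/4
  updated: d(IL,MV)=13, d(IL,OU)=85/4, d(IL,X)=26
4. join IL+X (d=26, Q=-389/4) ⇒ ILX; edges |IL|=93/16, |X|=323/16
  updated: d(ILX,MV)=43/4, d(ILX,OU)=95/8
5. join ILX+MV (d=43/4, Q=-285/8) ⇒ ILMVX; edges |ILX|=77/16, |MV|=95/16
  updated: d(ILMVX,OU)=113/16
6. join ILMVX+OU (d=113/16) ⇒ ILMOUVX; edges |ILMVX|=113/32, |OU|=113/32
final tree: ((((I:69/4,L:67/4):93/16,X:323/16):77/16,(M:5/2,V:9/2):95/16):113/32,(O:18/5,U:2/5):113/32)
total length: 1421/16

1421/16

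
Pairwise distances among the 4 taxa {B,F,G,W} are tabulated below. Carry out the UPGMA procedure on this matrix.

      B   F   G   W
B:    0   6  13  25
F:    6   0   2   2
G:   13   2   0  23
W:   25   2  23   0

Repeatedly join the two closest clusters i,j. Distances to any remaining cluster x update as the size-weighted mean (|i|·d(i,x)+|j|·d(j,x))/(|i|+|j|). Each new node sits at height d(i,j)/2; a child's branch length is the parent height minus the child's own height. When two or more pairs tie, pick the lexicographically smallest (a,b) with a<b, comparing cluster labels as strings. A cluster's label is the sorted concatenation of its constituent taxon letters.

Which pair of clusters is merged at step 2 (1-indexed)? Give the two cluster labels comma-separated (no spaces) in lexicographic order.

B,FG

iteration 1: select F,G (d=2); attach at lengths (1, 1); label the merged cluster FG
  updated: d(B,FG)=19/2, d(FG,W)=25/2
iteration 2: select B,FG (d=19/2); attach at lengths (19/4, 15/4); label the merged cluster BFG
  updated: d(BFG,W)=50/3
iteration 3: select BFG,W (d=50/3); attach at lengths (43/12, 25/3); label the merged cluster BFGW
final tree: ((B:19/4,(F:1,G:1):15/4):43/12,W:25/3)
total length: 269/12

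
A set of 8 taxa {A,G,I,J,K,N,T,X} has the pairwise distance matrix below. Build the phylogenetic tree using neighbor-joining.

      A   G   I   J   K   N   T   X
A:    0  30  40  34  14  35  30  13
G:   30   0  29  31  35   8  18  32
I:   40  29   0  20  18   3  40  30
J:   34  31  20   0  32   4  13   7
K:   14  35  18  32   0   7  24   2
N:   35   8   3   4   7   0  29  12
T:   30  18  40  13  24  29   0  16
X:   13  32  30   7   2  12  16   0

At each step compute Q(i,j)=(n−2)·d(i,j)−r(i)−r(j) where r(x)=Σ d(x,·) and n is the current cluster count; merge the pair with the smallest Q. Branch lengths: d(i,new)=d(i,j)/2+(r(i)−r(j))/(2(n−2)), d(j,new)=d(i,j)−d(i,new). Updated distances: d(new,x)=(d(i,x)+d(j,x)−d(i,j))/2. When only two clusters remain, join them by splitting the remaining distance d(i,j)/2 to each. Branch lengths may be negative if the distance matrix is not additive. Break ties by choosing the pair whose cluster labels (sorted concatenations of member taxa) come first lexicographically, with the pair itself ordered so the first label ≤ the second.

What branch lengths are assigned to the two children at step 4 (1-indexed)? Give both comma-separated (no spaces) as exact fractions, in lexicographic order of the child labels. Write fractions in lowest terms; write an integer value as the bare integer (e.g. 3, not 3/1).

121/24,101/24

1. join I+N (d=3, Q=-260) ⇒ IN; edges |I|=25/3, |N|=-16/3
  updated: d(A,IN)=36, d(G,IN)=17, d(IN,J)=21/2, d(IN,K)=11, d(IN,T)=33, d(IN,X)=39/2
2. join G+T (d=18, Q=-207) ⇒ GT; edges |G|=119/10, |T|=61/10
  updated: d(A,GT)=21, d(GT,IN)=16, d(GT,J)=13, d(GT,K)=41/2, d(GT,X)=15
3. join IN+J (d=21/2, Q=-295/2) ⇒ IJN; edges |IN|=77/16, |J|=91/16
  updated: d(A,IJN)=119/4, d(GT,IJN)=37/4, d(IJN,K)=65/4, d(IJN,X)=8
4. join GT+IJN (d=37/4, Q=-405/4) ⇒ GIJNT; edges |GT|=121/24, |IJN|=101/24
  updated: d(A,GIJNT)=83/4, d(GIJNT,K)=55/4, d(GIJNT,X)=55/8
5. join A+K (d=14, Q=-99/2) ⇒ AK; edges |A|=23/2, |K|=5/2
  updated: d(AK,GIJNT)=41/4, d(AK,X)=1/2
6. join AK+GIJNT (d=41/4, Q=-141/8) ⇒ AGIJKNT; edges |AK|=31/16, |GIJNT|=133/16
  updated: d(AGIJKNT,X)=-23/16
7. join AGIJKNT+X (d=-23/16) ⇒ AGIJKNTX; edges |AGIJKNT|=-23/32, |X|=-23/32
final tree: (((A:23/2,K:5/2):31/16,((G:119/10,T:61/10):121/24,((I:25/3,N:-16/3):77/16,J:91/16):101/24):133/16):-23/32,X:-23/32)
total length: 1017/16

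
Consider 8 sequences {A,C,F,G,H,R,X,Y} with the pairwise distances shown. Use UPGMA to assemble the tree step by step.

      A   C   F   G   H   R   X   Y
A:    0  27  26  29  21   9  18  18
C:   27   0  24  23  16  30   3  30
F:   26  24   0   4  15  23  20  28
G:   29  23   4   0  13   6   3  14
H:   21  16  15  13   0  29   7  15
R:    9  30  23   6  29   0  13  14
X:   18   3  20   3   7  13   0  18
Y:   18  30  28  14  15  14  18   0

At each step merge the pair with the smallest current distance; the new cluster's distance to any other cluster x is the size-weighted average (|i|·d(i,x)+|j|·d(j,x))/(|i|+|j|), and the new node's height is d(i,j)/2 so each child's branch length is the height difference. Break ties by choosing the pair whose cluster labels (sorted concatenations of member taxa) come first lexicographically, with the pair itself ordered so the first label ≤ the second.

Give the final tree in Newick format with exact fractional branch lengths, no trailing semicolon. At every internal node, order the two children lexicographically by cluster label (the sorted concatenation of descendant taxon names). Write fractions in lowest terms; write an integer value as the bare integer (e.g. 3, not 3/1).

1. join C+X (d=3) ⇒ CX; edges |C|=3/2, |X|=3/2
  updated: d(A,CX)=45/2, d(CX,F)=22, d(CX,G)=13, d(CX,H)=23/2, d(CX,R)=43/2, d(CX,Y)=24
2. join F+G (d=4) ⇒ FG; edges |F|=2, |G|=2
  updated: d(A,FG)=55/2, d(CX,FG)=35/2, d(FG,H)=14, d(FG,R)=29/2, d(FG,Y)=21
3. join A+R (d=9) ⇒ AR; edges |A|=9/2, |R|=9/2
  updated: d(AR,CX)=22, d(AR,FG)=21, d(AR,H)=25, d(AR,Y)=16
4. join CX+H (d=23/2) ⇒ CHX; edges |CX|=17/4, |H|=23/4
  updated: d(AR,CHX)=23, d(CHX,FG)=49/3, d(CHX,Y)=21
5. join AR+Y (d=16) ⇒ ARY; edges |AR|=7/2, |Y|=8
  updated: d(ARY,CHX)=67/3, d(ARY,FG)=21
6. join CHX+FG (d=49/3) ⇒ CFGHX; edges |CHX|=29/12, |FG|=37/6
  updated: d(ARY,CFGHX)=109/5
7. join ARY+CFGHX (d=109/5) ⇒ ACFGHRXY; edges |ARY|=29/10, |CFGHX|=41/15
final tree: (((A:9/2,R:9/2):7/2,Y:8):29/10,(((C:3/2,X:3/2):17/4,H:23/4):29/12,(F:2,G:2):37/6):41/15)
total length: 3103/60

(((A:9/2,R:9/2):7/2,Y:8):29/10,(((C:3/2,X:3/2):17/4,H:23/4):29/12,(F:2,G:2):37/6):41/15)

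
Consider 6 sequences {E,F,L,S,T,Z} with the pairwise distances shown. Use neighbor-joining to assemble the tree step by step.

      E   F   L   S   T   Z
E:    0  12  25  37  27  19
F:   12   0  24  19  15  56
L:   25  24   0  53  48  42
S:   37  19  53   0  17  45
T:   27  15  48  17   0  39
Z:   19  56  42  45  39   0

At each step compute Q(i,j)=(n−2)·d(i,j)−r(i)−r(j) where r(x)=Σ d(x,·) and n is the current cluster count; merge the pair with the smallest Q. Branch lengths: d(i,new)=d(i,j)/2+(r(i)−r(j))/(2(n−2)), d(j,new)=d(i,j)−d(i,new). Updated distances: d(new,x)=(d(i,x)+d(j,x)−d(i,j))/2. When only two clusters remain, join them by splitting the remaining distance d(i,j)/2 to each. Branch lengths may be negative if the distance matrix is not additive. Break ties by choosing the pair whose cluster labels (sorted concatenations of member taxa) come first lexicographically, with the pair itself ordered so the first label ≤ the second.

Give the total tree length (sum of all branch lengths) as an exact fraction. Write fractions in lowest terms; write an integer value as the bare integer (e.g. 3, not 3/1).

iteration 1: select S,T (d=17, Q=-249); attach at lengths (93/8, 43/8); label the merged cluster ST
  updated: d(E,ST)=47/2, d(F,ST)=17/2, d(L,ST)=42, d(ST,Z)=67/2
iteration 2: select F,ST (d=17/2, Q=-365/2); attach at lengths (37/12, 65/12); label the merged cluster FST
  updated: d(E,FST)=27/2, d(FST,L)=115/4, d(FST,Z)=81/2
iteration 3: select E,Z (d=19, Q=-121); attach at lengths (-3/2, 41/2); label the merged cluster EZ
  updated: d(EZ,FST)=35/2, d(EZ,L)=24
iteration 4: select EZ,FST (d=35/2, Q=-281/4); attach at lengths (51/8, 89/8); label the merged cluster EFSTZ
  updated: d(EFSTZ,L)=141/8
iteration 5: select EFSTZ,L (d=141/8); attach at lengths (141/16, 141/16); label the merged cluster EFLSTZ
final tree: (((E:-3/2,Z:41/2):51/8,(F:37/12,(S:93/8,T:43/8):65/12):89/8):141/16,L:141/16)
total length: 637/8

637/8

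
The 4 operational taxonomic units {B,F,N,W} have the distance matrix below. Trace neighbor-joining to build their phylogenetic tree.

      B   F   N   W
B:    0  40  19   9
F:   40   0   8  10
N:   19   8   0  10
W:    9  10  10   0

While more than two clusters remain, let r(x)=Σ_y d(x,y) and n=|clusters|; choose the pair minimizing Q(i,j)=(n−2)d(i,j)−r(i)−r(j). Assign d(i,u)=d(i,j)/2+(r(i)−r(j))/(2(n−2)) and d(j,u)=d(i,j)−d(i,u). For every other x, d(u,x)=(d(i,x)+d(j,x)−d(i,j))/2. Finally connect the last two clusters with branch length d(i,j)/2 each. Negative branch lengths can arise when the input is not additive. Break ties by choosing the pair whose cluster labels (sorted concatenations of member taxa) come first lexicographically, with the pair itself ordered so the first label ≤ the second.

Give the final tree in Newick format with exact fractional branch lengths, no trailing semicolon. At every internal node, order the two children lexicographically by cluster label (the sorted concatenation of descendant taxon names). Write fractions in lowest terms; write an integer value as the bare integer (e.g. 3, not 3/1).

(((B:57/4,W:-21/4):45/4,F:37/4):-5/8,N:-5/8)

step 1: merge (B,W) at d=9, Q=-79; branch lengths B→57/4, W→-21/4; new cluster BW
  updated: d(BW,F)=41/2, d(BW,N)=10
step 2: merge (BW,F) at d=41/2, Q=-77/2; branch lengths BW→45/4, F→37/4; new cluster BFW
  updated: d(BFW,N)=-5/4
step 3: merge (BFW,N) at d=-5/4; branch lengths BFW→-5/8, N→-5/8; new cluster BFNW
final tree: (((B:57/4,W:-21/4):45/4,F:37/4):-5/8,N:-5/8)
total length: 113/4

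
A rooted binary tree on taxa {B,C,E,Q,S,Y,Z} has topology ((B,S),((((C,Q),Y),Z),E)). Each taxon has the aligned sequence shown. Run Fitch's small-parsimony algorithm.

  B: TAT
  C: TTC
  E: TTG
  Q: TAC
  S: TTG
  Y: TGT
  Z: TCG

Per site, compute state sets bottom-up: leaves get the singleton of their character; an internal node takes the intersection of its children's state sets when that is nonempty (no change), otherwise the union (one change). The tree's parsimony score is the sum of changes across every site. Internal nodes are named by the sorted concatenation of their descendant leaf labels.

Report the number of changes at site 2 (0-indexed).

3

BS@0: {T} ∩ {T} = {T} (intersection, +0)
CQ@0: {T} ∩ {T} = {T} (intersection, +0)
CQY@0: {T} ∩ {T} = {T} (intersection, +0)
CQYZ@0: {T} ∩ {T} = {T} (intersection, +0)
CEQYZ@0: {T} ∩ {T} = {T} (intersection, +0)
BCEQSYZ@0: {T} ∩ {T} = {T} (intersection, +0)
BS@1: {A} ∪ {T} = {A,T} (union, +1)
CQ@1: {T} ∪ {A} = {A,T} (union, +1)
CQY@1: {A,T} ∪ {G} = {A,G,T} (union, +1)
CQYZ@1: {A,G,T} ∪ {C} = {A,C,G,T} (union, +1)
CEQYZ@1: {A,C,G,T} ∩ {T} = {T} (intersection, +0)
BCEQSYZ@1: {A,T} ∩ {T} = {T} (intersection, +0)
BS@2: {T} ∪ {G} = {G,T} (union, +1)
CQ@2: {C} ∩ {C} = {C} (intersection, +0)
CQY@2: {C} ∪ {T} = {C,T} (union, +1)
CQYZ@2: {C,T} ∪ {G} = {C,G,T} (union, +1)
CEQYZ@2: {C,G,T} ∩ {G} = {G} (intersection, +0)
BCEQSYZ@2: {G,T} ∩ {G} = {G} (intersection, +0)
per-site changes: [0, 4, 3]; total = 7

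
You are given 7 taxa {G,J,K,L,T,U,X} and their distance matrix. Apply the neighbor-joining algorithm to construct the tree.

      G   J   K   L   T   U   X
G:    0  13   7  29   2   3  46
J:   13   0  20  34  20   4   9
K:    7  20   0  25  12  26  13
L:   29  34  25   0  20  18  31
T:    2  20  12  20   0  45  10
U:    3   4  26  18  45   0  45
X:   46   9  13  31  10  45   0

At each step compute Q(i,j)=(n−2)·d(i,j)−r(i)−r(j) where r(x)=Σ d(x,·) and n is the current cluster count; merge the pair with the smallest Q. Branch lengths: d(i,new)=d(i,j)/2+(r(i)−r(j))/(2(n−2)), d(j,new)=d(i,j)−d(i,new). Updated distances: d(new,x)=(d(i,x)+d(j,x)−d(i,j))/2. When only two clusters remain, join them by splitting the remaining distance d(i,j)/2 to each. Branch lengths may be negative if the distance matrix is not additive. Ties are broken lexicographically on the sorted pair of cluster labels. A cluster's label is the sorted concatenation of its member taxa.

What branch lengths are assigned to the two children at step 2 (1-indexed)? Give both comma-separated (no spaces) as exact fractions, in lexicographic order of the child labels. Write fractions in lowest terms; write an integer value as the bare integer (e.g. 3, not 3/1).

step 1: merge (G,U) at d=3, Q=-226; branch lengths G→-13/5, U→28/5; new cluster GU
  updated: d(GU,J)=7, d(GU,K)=15, d(GU,L)=22, d(GU,T)=22, d(GU,X)=44
step 2: merge (GU,J) at d=7, Q=-172; branch lengths GU→6, J→1; new cluster GJU
  updated: d(GJU,K)=14, d(GJU,L)=49/2, d(GJU,T)=35/2, d(GJU,X)=23
step 3: merge (T,X) at d=10, Q=-213/2; branch lengths T→25/12, X→95/12; new cluster TX
  updated: d(GJU,TX)=61/4, d(K,TX)=15/2, d(L,TX)=41/2
step 4: merge (GJU,L) at d=49/2, Q=-299/4; branch lengths GJU→131/16, L→261/16; new cluster GJLU
  updated: d(GJLU,K)=29/4, d(GJLU,TX)=45/8
step 5: merge (GJLU,K) at d=29/4, Q=-163/8; branch lengths GJLU→43/16, K→73/16; new cluster GJKLU
  updated: d(GJKLU,TX)=47/16
step 6: merge (GJKLU,TX) at d=47/16; branch lengths GJKLU→47/32, TX→47/32; new cluster GJKLTUX
final tree: (((((G:-13/5,U:28/5):6,J:1):131/16,L:261/16):43/16,K:73/16):47/32,(T:25/12,X:95/12):47/32)
total length: 875/16

6,1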